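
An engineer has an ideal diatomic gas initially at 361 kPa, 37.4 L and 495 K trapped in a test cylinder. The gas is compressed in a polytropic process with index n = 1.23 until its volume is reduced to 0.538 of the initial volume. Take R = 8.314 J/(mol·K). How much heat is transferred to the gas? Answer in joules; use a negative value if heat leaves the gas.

n = P₁V₁/(RT₁) = 361×37.4/(8.314×495) = 3.28 mol.
Polytropic n=1.23: T₂ = T₁(V₁/V₂)^(n−1) = 495×(1.86)^0.23 = 571 K; P₂ = P₁(V₁/V₂)^n = 774 kPa.
W = (P₁V₁−P₂V₂)/(n−1) = (361×37.4−774×20.1)/0.23 = -9000 J.
ΔU = nCvΔT = 3.28×20.8×(571−495) = 5170 J.
Q = ΔU + W = -3820 J.

-3820 J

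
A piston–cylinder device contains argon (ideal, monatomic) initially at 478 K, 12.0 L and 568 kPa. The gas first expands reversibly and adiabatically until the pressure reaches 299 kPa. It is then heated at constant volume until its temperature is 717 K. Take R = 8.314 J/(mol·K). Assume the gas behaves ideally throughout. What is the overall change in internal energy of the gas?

5110 J

n = P₁V₁/(RT₁) = 568×12.0/(8.314×478) = 1.72 mol.
Step 1 — Adiabatic: T₂/T₁ = (P₂/P₁)^((γ−1)/γ) ⇒ T₂ = 478×(0.526)^0.400 = 370 K; V₂ = 17.6 L.
ΔU = nCvΔT = 1.72×12.5×(370−478) = -2310 J.
Q = 0 for an adiabatic process, so W = −ΔU = 2310 J.
State after step 1: P = 299 kPa, V = 17.6 L, T = 370 K.
Step 2 — Isochoric: V stays 17.6 L; P/T = const ⇒ T₂ = 717 K, P₂ = 580 kPa.
W = 0 (no volume change).
ΔU = nCvΔT = 1.72×12.5×(717−370) = 7430 J.
Q = ΔU = 7430 J.
Net over both steps: W = 2310 J, Q = 7430 J, ΔU = 5110 J.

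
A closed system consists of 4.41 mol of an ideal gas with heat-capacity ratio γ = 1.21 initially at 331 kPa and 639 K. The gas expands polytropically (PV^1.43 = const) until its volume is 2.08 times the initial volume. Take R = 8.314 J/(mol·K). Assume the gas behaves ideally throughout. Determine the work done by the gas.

V₁ = nRT₁/P₁ = 4.41×8.314×639/331 = 70.8 L.
Polytropic n=1.43: T₂ = T₁(V₁/V₂)^(n−1) = 639×(0.481)^0.43 = 466 K; P₂ = P₁(V₁/V₂)^n = 116 kPa.
W = (P₁V₁−P₂V₂)/(n−1) = (331×70.8−116×147)/0.43 = 14700 J.

14700 J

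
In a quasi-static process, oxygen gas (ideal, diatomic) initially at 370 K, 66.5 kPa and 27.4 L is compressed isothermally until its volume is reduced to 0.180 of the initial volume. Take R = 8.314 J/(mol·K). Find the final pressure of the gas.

369 kPa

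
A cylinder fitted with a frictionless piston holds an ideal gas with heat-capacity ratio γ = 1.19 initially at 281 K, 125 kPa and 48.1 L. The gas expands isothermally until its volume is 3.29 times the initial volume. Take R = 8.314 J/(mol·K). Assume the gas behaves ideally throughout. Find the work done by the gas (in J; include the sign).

n = P₁V₁/(RT₁) = 125×48.1/(8.314×281) = 2.57 mol.
Isothermal: T stays 281 K; PV = const ⇒ V₂ = 158 L, P₂ = 38.0 kPa.
W = nRT ln(V₂/V₁) = 2.57×8.314×281×ln(3.29) = 7160 J.

7160 J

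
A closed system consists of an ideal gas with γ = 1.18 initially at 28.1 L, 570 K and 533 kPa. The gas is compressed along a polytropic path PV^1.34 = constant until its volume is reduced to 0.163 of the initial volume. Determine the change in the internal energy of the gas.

n = P₁V₁/(RT₁) = 533×28.1/(8.314×570) = 3.16 mol.
Polytropic n=1.34: T₂ = T₁(V₁/V₂)^(n−1) = 570×(6.13)^0.34 = 1060 K; P₂ = P₁(V₁/V₂)^n = 6060 kPa.
For an ideal gas ΔU = nCvΔT with Cv = R/(γ−1) = 46.2 J/(mol·K).
ΔU = 3.16×46.2×(1060−570) = 71000 J.

71000 J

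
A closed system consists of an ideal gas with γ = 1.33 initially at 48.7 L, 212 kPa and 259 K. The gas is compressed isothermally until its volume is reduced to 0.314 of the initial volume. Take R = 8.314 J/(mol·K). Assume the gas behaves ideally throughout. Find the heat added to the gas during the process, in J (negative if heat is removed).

n = P₁V₁/(RT₁) = 212×48.7/(8.314×259) = 4.79 mol.
Isothermal: T stays 259 K; PV = const ⇒ V₂ = 15.3 L, P₂ = 675 kPa.
ΔU = 0 (ideal gas, T constant).
W = nRT ln(V₂/V₁) = 4.79×8.314×259×ln(0.314) = -12000 J.
Q = ΔU + W = -12000 J.

-12000 J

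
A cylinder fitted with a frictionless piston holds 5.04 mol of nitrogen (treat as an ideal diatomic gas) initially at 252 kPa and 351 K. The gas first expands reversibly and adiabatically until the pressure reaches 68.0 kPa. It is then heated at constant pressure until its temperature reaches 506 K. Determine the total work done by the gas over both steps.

V₁ = nRT₁/P₁ = 5.04×8.314×351/252 = 58.4 L.
Step 1 — Adiabatic: T₂/T₁ = (P₂/P₁)^((γ−1)/γ) ⇒ T₂ = 351×(0.270)^0.286 = 241 K; V₂ = 149 L.
ΔU = nCvΔT = 5.04×20.8×(241−351) = -11500 J.
Q = 0 for an adiabatic process, so W = −ΔU = 11500 J.
State after step 1: P = 68.0 kPa, V = 149 L, T = 241 K.
Step 2 — Isobaric: P stays 68.0 kPa; V/T = const ⇒ T₂ = 506 K, V₂ = 312 L.
W = PΔV = 68.0×(312−149) kPa·L = 11100 J.
ΔU = nCvΔT = 5.04×20.8×(506−241) = 27700 J.
Q = ΔU + W = nCpΔT = 38800 J.
Net over both steps: W = 22600 J, Q = 38800 J, ΔU = 16200 J.

22600 J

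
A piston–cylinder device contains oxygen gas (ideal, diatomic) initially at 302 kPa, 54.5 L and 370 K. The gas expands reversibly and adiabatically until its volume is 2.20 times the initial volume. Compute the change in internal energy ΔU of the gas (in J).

n = P₁V₁/(RT₁) = 302×54.5/(8.314×370) = 5.35 mol.
Adiabatic: TV^(γ−1) = const ⇒ T₂ = 370×(0.455)^0.400 = 270 K; PV^γ = const ⇒ P₂ = 100 kPa.
For an ideal gas ΔU = nCvΔT with Cv = (5/2)R = 20.8 J/(mol·K).
ΔU = 5.35×20.8×(270−370) = -11100 J.

-11100 J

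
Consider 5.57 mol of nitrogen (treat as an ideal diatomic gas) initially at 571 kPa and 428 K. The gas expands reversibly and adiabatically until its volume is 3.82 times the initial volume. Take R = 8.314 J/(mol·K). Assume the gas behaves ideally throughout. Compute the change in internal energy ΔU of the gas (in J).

V₁ = nRT₁/P₁ = 5.57×8.314×428/571 = 34.7 L.
Adiabatic: TV^(γ−1) = const ⇒ T₂ = 428×(0.262)^0.400 = 250 K; PV^γ = const ⇒ P₂ = 87.4 kPa.
For an ideal gas ΔU = nCvΔT with Cv = (5/2)R = 20.8 J/(mol·K).
ΔU = 5.57×20.8×(250−428) = -20600 J.

-20600 J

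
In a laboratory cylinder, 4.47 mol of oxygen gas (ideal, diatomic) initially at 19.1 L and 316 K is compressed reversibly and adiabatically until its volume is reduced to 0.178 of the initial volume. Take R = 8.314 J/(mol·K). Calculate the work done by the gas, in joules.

P₁ = nRT₁/V₁ = 4.47×8.314×316/19.1 = 615 kPa.
Adiabatic: TV^(γ−1) = const ⇒ T₂ = 316×(5.62)^0.400 = 630 K; PV^γ = const ⇒ P₂ = 6890 kPa.
ΔU = nCvΔT = 4.47×20.8×(630−316) = 29200 J.
Q = 0 for an adiabatic process, so W = −ΔU = -29200 J.

-29200 J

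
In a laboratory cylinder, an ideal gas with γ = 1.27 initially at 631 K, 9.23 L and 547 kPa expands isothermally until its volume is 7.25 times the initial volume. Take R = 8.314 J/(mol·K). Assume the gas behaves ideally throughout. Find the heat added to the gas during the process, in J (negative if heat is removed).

10000 J

n = P₁V₁/(RT₁) = 547×9.23/(8.314×631) = 0.962 mol.
Isothermal: T stays 631 K; PV = const ⇒ V₂ = 66.9 L, P₂ = 75.4 kPa.
ΔU = 0 (ideal gas, T constant).
W = nRT ln(V₂/V₁) = 0.962×8.314×631×ln(7.25) = 10000 J.
Q = ΔU + W = 10000 J.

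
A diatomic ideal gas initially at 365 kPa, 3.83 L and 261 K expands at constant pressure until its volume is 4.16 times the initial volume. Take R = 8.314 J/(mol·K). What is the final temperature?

Isobaric: P stays 365 kPa; V/T = const ⇒ T₂ = 1090 K, V₂ = 15.9 L.

1090 K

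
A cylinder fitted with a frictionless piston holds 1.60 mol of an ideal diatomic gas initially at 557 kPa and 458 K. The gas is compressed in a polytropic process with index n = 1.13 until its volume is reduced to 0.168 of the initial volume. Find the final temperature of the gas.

578 K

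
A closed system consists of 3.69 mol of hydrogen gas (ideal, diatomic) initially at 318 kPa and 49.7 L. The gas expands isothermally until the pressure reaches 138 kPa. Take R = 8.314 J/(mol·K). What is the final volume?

115 L

T₁ = P₁V₁/(nR) = 318×49.7/(3.69×8.314) = 515 K.
Isothermal: T stays 515 K; PV = const ⇒ V₂ = 115 L, P₂ = 138 kPa.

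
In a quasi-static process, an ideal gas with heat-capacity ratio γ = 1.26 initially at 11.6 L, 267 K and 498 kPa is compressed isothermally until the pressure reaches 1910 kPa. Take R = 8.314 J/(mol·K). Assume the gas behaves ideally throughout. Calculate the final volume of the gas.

3.02 L

Isothermal: T stays 267 K; PV = const ⇒ V₂ = 3.02 L, P₂ = 1910 kPa.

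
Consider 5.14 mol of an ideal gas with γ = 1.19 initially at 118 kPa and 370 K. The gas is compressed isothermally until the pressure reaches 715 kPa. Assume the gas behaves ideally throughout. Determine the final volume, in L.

22.1 L

V₁ = nRT₁/P₁ = 5.14×8.314×370/118 = 134 L.
Isothermal: T stays 370 K; PV = const ⇒ V₂ = 22.1 L, P₂ = 715 kPa.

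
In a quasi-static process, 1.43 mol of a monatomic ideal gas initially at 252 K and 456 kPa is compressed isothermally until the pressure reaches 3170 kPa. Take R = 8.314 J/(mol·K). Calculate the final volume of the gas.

0.945 L

V₁ = nRT₁/P₁ = 1.43×8.314×252/456 = 6.57 L.
Isothermal: T stays 252 K; PV = const ⇒ V₂ = 0.945 L, P₂ = 3170 kPa.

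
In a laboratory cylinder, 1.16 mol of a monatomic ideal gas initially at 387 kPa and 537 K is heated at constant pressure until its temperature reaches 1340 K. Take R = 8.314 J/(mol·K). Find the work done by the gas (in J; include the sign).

7740 J

V₁ = nRT₁/P₁ = 1.16×8.314×537/387 = 13.4 L.
Isobaric: P stays 387 kPa; V/T = const ⇒ T₂ = 1340 K, V₂ = 33.4 L.
W = PΔV = 387×(33.4−13.4) kPa·L = 7740 J.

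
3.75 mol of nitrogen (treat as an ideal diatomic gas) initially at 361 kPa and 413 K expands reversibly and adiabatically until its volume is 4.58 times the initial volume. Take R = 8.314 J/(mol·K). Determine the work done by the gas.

14700 J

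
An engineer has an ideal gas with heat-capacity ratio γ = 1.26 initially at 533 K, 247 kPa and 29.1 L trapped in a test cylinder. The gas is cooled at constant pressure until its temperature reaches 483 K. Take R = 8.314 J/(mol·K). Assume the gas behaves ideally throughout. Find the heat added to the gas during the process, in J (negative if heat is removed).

-3270 J

n = P₁V₁/(RT₁) = 247×29.1/(8.314×533) = 1.62 mol.
Isobaric: P stays 247 kPa; V/T = const ⇒ T₂ = 483 K, V₂ = 26.4 L.
W = PΔV = 247×(26.4−29.1) kPa·L = -674 J.
ΔU = nCvΔT = 1.62×32.0×(483−533) = -2590 J.
Q = ΔU + W = nCpΔT = -3270 J.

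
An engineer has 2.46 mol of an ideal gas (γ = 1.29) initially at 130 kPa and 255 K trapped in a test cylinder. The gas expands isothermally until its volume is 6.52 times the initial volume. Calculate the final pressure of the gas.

19.9 kPa

V₁ = nRT₁/P₁ = 2.46×8.314×255/130 = 40.1 L.
Isothermal: T stays 255 K; PV = const ⇒ V₂ = 262 L, P₂ = 19.9 kPa.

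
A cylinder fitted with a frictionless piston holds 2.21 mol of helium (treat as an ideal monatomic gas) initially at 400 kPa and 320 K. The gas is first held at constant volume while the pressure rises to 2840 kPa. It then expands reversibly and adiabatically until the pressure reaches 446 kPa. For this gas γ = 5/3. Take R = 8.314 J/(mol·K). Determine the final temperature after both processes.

1080 K

V₁ = nRT₁/P₁ = 2.21×8.314×320/400 = 14.7 L.
Step 1 — Isochoric: V stays 14.7 L; P/T = const ⇒ T₂ = 2270 K, P₂ = 2840 kPa.
W = 0 (no volume change).
ΔU = nCvΔT = 2.21×12.5×(2270−320) = 53800 J.
Q = ΔU = 53800 J.
State after step 1: P = 2840 kPa, V = 14.7 L, T = 2270 K.
Step 2 — Adiabatic: T₂/T₁ = (P₂/P₁)^((γ−1)/γ) ⇒ T₂ = 2270×(0.157)^0.400 = 1080 K; V₂ = 44.6 L.
ΔU = nCvΔT = 2.21×12.5×(1080−2270) = -32800 J.
Q = 0 for an adiabatic process, so W = −ΔU = 32800 J.
Net over both steps: W = 32800 J, Q = 53800 J, ΔU = 21000 J.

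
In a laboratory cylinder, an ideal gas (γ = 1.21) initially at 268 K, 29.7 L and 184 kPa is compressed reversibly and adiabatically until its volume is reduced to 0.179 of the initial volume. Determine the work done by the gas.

n = P₁V₁/(RT₁) = 184×29.7/(8.314×268) = 2.45 mol.
Adiabatic: TV^(γ−1) = const ⇒ T₂ = 268×(5.59)^0.210 = 385 K; PV^γ = const ⇒ P₂ = 1480 kPa.
ΔU = nCvΔT = 2.45×39.6×(385−268) = 11300 J.
Q = 0 for an adiabatic process, so W = −ΔU = -11300 J.

-11300 J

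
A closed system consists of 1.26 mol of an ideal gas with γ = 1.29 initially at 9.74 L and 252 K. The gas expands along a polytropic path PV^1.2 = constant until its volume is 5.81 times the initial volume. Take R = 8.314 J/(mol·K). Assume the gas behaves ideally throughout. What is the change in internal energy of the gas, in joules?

-2700 J

P₁ = nRT₁/V₁ = 1.26×8.314×252/9.74 = 271 kPa.
Polytropic n=1.2: T₂ = T₁(V₁/V₂)^(n−1) = 252×(0.172)^0.20 = 177 K; P₂ = P₁(V₁/V₂)^n = 32.8 kPa.
For an ideal gas ΔU = nCvΔT with Cv = R/(γ−1) = 28.7 J/(mol·K).
ΔU = 1.26×28.7×(177−252) = -2700 J.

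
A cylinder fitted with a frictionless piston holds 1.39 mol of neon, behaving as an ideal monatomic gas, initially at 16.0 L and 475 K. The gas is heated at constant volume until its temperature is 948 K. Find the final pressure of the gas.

P₁ = nRT₁/V₁ = 1.39×8.314×475/16.0 = 343 kPa.
Isochoric: V stays 16.0 L; P/T = const ⇒ T₂ = 948 K, P₂ = 685 kPa.

685 kPa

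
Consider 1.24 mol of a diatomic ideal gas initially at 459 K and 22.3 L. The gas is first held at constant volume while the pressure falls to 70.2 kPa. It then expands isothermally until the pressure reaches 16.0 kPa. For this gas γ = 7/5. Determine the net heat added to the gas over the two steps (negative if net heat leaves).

-5600 J

P₁ = nRT₁/V₁ = 1.24×8.314×459/22.3 = 212 kPa.
Step 1 — Isochoric: V stays 22.3 L; P/T = const ⇒ T₂ = 152 K, P₂ = 70.2 kPa.
W = 0 (no volume change).
ΔU = nCvΔT = 1.24×20.8×(152−459) = -7920 J.
Q = ΔU = -7920 J.
State after step 1: P = 70.2 kPa, V = 22.3 L, T = 152 K.
Step 2 — Isothermal: T stays 152 K; PV = const ⇒ V₂ = 97.8 L, P₂ = 16.0 kPa.
ΔU = 0 (ideal gas, T constant).
W = nRT ln(V₂/V₁) = 1.24×8.314×152×ln(4.39) = 2310 J.
Q = ΔU + W = 2310 J.
Net over both steps: W = 2310 J, Q = -5600 J, ΔU = -7920 J.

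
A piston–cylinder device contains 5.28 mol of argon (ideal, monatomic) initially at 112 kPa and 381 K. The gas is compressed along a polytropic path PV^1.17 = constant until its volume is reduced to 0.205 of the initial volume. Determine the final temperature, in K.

V₁ = nRT₁/P₁ = 5.28×8.314×381/112 = 149 L.
Polytropic n=1.17: T₂ = T₁(V₁/V₂)^(n−1) = 381×(4.88)^0.17 = 499 K; P₂ = P₁(V₁/V₂)^n = 715 kPa.

499 K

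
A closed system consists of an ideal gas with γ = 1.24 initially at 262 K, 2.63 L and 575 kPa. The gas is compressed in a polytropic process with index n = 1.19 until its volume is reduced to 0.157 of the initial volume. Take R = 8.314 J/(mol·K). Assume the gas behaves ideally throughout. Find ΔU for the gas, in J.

n = P₁V₁/(RT₁) = 575×2.63/(8.314×262) = 0.694 mol.
Polytropic n=1.19: T₂ = T₁(V₁/V₂)^(n−1) = 262×(6.37)^0.19 = 372 K; P₂ = P₁(V₁/V₂)^n = 5210 kPa.
For an ideal gas ΔU = nCvΔT with Cv = R/(γ−1) = 34.6 J/(mol·K).
ΔU = 0.694×34.6×(372−262) = 2660 J.

2660 J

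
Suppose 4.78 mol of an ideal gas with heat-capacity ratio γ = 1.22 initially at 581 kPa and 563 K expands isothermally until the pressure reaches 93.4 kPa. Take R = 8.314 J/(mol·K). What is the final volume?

240 L

V₁ = nRT₁/P₁ = 4.78×8.314×563/581 = 38.5 L.
Isothermal: T stays 563 K; PV = const ⇒ V₂ = 240 L, P₂ = 93.4 kPa.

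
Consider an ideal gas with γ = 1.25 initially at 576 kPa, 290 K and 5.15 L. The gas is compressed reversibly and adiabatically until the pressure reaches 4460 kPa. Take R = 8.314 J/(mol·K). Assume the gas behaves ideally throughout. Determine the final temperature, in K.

437 K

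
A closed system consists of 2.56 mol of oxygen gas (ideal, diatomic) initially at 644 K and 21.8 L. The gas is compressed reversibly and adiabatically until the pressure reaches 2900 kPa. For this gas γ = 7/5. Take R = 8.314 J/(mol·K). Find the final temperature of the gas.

P₁ = nRT₁/V₁ = 2.56×8.314×644/21.8 = 629 kPa.
Adiabatic: T₂/T₁ = (P₂/P₁)^((γ−1)/γ) ⇒ T₂ = 644×(4.61)^0.286 = 997 K; V₂ = 7.32 L.

997 K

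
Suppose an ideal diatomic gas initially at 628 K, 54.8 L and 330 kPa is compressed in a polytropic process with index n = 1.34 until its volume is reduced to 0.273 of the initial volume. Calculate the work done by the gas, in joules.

-29500 J

n = P₁V₁/(RT₁) = 330×54.8/(8.314×628) = 3.46 mol.
Polytropic n=1.34: T₂ = T₁(V₁/V₂)^(n−1) = 628×(3.66)^0.34 = 976 K; P₂ = P₁(V₁/V₂)^n = 1880 kPa.
W = (P₁V₁−P₂V₂)/(n−1) = (330×54.8−1880×15.0)/0.34 = -29500 J.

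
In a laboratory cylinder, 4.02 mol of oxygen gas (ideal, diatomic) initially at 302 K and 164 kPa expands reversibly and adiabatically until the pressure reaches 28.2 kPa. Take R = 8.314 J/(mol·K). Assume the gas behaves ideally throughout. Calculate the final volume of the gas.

V₁ = nRT₁/P₁ = 4.02×8.314×302/164 = 61.5 L.
Adiabatic: T₂/T₁ = (P₂/P₁)^((γ−1)/γ) ⇒ T₂ = 302×(0.172)^0.286 = 183 K; V₂ = 216 L.

216 L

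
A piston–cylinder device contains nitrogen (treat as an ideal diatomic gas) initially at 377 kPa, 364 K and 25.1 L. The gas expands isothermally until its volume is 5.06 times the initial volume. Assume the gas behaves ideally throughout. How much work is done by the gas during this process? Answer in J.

15300 J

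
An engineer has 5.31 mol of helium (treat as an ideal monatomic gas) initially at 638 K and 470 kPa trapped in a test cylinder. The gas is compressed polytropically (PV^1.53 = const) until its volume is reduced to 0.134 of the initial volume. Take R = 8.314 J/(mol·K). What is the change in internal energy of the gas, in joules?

80300 J

V₁ = nRT₁/P₁ = 5.31×8.314×638/470 = 59.9 L.
Polytropic n=1.53: T₂ = T₁(V₁/V₂)^(n−1) = 638×(7.46)^0.53 = 1850 K; P₂ = P₁(V₁/V₂)^n = 10200 kPa.
For an ideal gas ΔU = nCvΔT with Cv = (3/2)R = 12.5 J/(mol·K).
ΔU = 5.31×12.5×(1850−638) = 80300 J.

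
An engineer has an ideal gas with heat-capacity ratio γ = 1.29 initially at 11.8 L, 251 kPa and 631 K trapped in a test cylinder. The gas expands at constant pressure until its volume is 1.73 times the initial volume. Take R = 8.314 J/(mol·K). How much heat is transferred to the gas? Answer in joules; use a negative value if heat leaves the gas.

9620 J

n = P₁V₁/(RT₁) = 251×11.8/(8.314×631) = 0.565 mol.
Isobaric: P stays 251 kPa; V/T = const ⇒ T₂ = 1090 K, V₂ = 20.4 L.
W = PΔV = 251×(20.4−11.8) kPa·L = 2160 J.
ΔU = nCvΔT = 0.565×28.7×(1090−631) = 7460 J.
Q = ΔU + W = nCpΔT = 9620 J.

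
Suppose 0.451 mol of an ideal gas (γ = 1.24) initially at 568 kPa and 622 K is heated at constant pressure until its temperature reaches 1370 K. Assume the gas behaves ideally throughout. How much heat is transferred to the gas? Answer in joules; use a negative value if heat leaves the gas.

14500 J

V₁ = nRT₁/P₁ = 0.451×8.314×622/568 = 4.11 L.
Isobaric: P stays 568 kPa; V/T = const ⇒ T₂ = 1370 K, V₂ = 9.04 L.
W = PΔV = 568×(9.04−4.11) kPa·L = 2800 J.
ΔU = nCvΔT = 0.451×34.6×(1370−622) = 11700 J.
Q = ΔU + W = nCpΔT = 14500 J.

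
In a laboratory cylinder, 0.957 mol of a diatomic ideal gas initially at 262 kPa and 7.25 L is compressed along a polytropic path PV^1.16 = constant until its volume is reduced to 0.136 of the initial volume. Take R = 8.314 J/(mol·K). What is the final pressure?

T₁ = P₁V₁/(nR) = 262×7.25/(0.957×8.314) = 239 K.
Polytropic n=1.16: T₂ = T₁(V₁/V₂)^(n−1) = 239×(7.35)^0.16 = 329 K; P₂ = P₁(V₁/V₂)^n = 2650 kPa.

2650 kPa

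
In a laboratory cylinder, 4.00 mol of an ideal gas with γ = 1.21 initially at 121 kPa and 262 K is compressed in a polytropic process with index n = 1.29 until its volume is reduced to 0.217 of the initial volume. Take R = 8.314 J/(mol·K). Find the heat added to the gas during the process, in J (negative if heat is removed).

6380 J

V₁ = nRT₁/P₁ = 4.00×8.314×262/121 = 72.0 L.
Polytropic n=1.29: T₂ = T₁(V₁/V₂)^(n−1) = 262×(4.61)^0.29 = 408 K; P₂ = P₁(V₁/V₂)^n = 868 kPa.
W = (P₁V₁−P₂V₂)/(n−1) = (121×72.0−868×15.6)/0.29 = -16700 J.
ΔU = nCvΔT = 4.00×39.6×(408−262) = 23100 J.
Q = ΔU + W = 6380 J.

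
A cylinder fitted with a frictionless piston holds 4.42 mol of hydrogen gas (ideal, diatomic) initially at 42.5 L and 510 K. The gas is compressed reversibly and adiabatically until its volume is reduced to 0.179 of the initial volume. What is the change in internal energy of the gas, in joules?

46400 J

P₁ = nRT₁/V₁ = 4.42×8.314×510/42.5 = 441 kPa.
Adiabatic: TV^(γ−1) = const ⇒ T₂ = 510×(5.59)^0.400 = 1010 K; PV^γ = const ⇒ P₂ = 4900 kPa.
For an ideal gas ΔU = nCvΔT with Cv = (5/2)R = 20.8 J/(mol·K).
ΔU = 4.42×20.8×(1010−510) = 46400 J.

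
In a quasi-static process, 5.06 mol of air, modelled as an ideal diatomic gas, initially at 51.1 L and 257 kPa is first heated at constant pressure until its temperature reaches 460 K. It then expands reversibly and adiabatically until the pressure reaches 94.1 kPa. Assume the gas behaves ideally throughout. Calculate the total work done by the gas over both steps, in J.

T₁ = P₁V₁/(nR) = 257×51.1/(5.06×8.314) = 312 K.
Step 1 — Isobaric: P stays 257 kPa; V/T = const ⇒ T₂ = 460 K, V₂ = 75.3 L.
W = PΔV = 257×(75.3−51.1) kPa·L = 6220 J.
ΔU = nCvΔT = 5.06×20.8×(460−312) = 15500 J.
Q = ΔU + W = nCpΔT = 21800 J.
State after step 1: P = 257 kPa, V = 75.3 L, T = 460 K.
Step 2 — Adiabatic: T₂/T₁ = (P₂/P₁)^((γ−1)/γ) ⇒ T₂ = 460×(0.366)^0.286 = 345 K; V₂ = 154 L.
ΔU = nCvΔT = 5.06×20.8×(345−460) = -12100 J.
Q = 0 for an adiabatic process, so W = −ΔU = 12100 J.
Net over both steps: W = 18300 J, Q = 21800 J, ΔU = 3480 J.

18300 J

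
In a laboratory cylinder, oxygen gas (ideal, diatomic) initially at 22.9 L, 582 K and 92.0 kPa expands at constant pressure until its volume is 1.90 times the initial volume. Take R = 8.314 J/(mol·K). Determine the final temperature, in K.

1110 K

Isobaric: P stays 92.0 kPa; V/T = const ⇒ T₂ = 1110 K, V₂ = 43.5 L.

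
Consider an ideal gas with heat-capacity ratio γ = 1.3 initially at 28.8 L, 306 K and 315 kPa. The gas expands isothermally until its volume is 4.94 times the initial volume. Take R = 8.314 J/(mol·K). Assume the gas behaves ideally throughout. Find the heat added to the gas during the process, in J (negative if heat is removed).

14500 J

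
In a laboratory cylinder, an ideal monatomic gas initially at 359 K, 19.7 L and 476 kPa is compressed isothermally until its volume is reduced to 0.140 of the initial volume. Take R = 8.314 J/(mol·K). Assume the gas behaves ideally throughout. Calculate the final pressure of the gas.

3400 kPa

Isothermal: T stays 359 K; PV = const ⇒ V₂ = 2.76 L, P₂ = 3400 kPa.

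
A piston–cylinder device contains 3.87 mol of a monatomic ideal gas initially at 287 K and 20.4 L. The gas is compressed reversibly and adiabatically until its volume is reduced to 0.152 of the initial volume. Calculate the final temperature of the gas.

1010 K

P₁ = nRT₁/V₁ = 3.87×8.314×287/20.4 = 453 kPa.
Adiabatic: TV^(γ−1) = const ⇒ T₂ = 287×(6.58)^0.667 = 1010 K; PV^γ = const ⇒ P₂ = 10500 kPa.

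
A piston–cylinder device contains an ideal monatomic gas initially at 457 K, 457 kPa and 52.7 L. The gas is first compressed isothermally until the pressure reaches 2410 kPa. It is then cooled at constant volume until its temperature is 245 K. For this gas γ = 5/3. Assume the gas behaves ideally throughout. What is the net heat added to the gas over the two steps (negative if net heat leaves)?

n = P₁V₁/(RT₁) = 457×52.7/(8.314×457) = 6.34 mol.
Step 1 — Isothermal: T stays 457 K; PV = const ⇒ V₂ = 9.99 L, P₂ = 2410 kPa.
ΔU = 0 (ideal gas, T constant).
W = nRT ln(V₂/V₁) = 6.34×8.314×457×ln(0.190) = -40000 J.
Q = ΔU + W = -40000 J.
State after step 1: P = 2410 kPa, V = 9.99 L, T = 457 K.
Step 2 — Isochoric: V stays 9.99 L; P/T = const ⇒ T₂ = 245 K, P₂ = 1290 kPa.
W = 0 (no volume change).
ΔU = nCvΔT = 6.34×12.5×(245−457) = -16800 J.
Q = ΔU = -16800 J.
Net over both steps: W = -40000 J, Q = -56800 J, ΔU = -16800 J.

-56800 J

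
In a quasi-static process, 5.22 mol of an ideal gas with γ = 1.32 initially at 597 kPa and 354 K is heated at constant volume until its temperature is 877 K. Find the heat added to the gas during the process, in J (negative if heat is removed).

V₁ = nRT₁/P₁ = 5.22×8.314×354/597 = 25.7 L.
Isochoric: V stays 25.7 L; P/T = const ⇒ T₂ = 877 K, P₂ = 1480 kPa.
W = 0 (no volume change).
ΔU = nCvΔT = 5.22×26.0×(877−354) = 70900 J.
Q = ΔU = 70900 J.

70900 J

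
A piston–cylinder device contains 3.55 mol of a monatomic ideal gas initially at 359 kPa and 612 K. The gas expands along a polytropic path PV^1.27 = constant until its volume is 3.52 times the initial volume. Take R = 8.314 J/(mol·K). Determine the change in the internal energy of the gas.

V₁ = nRT₁/P₁ = 3.55×8.314×612/359 = 50.3 L.
Polytropic n=1.27: T₂ = T₁(V₁/V₂)^(n−1) = 612×(0.284)^0.27 = 436 K; P₂ = P₁(V₁/V₂)^n = 72.6 kPa.
For an ideal gas ΔU = nCvΔT with Cv = (3/2)R = 12.5 J/(mol·K).
ΔU = 3.55×12.5×(436−612) = -7810 J.

-7810 J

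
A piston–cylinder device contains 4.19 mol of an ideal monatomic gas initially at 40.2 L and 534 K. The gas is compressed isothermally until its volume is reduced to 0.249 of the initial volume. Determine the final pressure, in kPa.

P₁ = nRT₁/V₁ = 4.19×8.314×534/40.2 = 463 kPa.
Isothermal: T stays 534 K; PV = const ⇒ V₂ = 10.0 L, P₂ = 1860 kPa.

1860 kPa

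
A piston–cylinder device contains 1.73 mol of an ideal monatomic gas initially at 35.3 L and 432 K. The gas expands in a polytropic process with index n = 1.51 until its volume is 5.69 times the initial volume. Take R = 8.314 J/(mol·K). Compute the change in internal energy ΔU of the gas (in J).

P₁ = nRT₁/V₁ = 1.73×8.314×432/35.3 = 176 kPa.
Polytropic n=1.51: T₂ = T₁(V₁/V₂)^(n−1) = 432×(0.176)^0.51 = 178 K; P₂ = P₁(V₁/V₂)^n = 12.7 kPa.
For an ideal gas ΔU = nCvΔT with Cv = (3/2)R = 12.5 J/(mol·K).
ΔU = 1.73×12.5×(178−432) = -5480 J.

-5480 J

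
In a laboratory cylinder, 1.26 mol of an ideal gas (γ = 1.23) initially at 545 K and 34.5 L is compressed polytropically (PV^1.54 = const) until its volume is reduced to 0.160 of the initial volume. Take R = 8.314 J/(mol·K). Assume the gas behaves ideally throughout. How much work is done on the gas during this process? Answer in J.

P₁ = nRT₁/V₁ = 1.26×8.314×545/34.5 = 165 kPa.
Polytropic n=1.54: T₂ = T₁(V₁/V₂)^(n−1) = 545×(6.25)^0.54 = 1470 K; P₂ = P₁(V₁/V₂)^n = 2780 kPa.
W = (P₁V₁−P₂V₂)/(n−1) = (165×34.5−2780×5.52)/0.54 = -17900 J.
Work done on the gas = −W_by = 17900 J.

17900 J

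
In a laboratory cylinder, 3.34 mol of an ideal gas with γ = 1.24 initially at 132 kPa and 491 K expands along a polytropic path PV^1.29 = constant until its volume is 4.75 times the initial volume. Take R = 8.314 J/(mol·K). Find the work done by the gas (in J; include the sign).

17100 J

V₁ = nRT₁/P₁ = 3.34×8.314×491/132 = 103 L.
Polytropic n=1.29: T₂ = T₁(V₁/V₂)^(n−1) = 491×(0.211)^0.29 = 312 K; P₂ = P₁(V₁/V₂)^n = 17.7 kPa.
W = (P₁V₁−P₂V₂)/(n−1) = (132×103−17.7×491)/0.29 = 17100 J.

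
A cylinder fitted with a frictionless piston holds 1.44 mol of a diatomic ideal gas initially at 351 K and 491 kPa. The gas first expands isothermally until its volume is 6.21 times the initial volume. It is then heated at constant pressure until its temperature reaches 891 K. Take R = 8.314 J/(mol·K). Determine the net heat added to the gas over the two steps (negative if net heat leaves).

30300 J

V₁ = nRT₁/P₁ = 1.44×8.314×351/491 = 8.56 L.
Step 1 — Isothermal: T stays 351 K; PV = const ⇒ V₂ = 53.1 L, P₂ = 79.1 kPa.
ΔU = 0 (ideal gas, T constant).
W = nRT ln(V₂/V₁) = 1.44×8.314×351×ln(6.21) = 7670 J.
Q = ΔU + W = 7670 J.
State after step 1: P = 79.1 kPa, V = 53.1 L, T = 351 K.
Step 2 — Isobaric: P stays 79.1 kPa; V/T = const ⇒ T₂ = 891 K, V₂ = 135 L.
W = PΔV = 79.1×(135−53.1) kPa·L = 6460 J.
ΔU = nCvΔT = 1.44×20.8×(891−351) = 16200 J.
Q = ΔU + W = nCpΔT = 22600 J.
Net over both steps: W = 14100 J, Q = 30300 J, ΔU = 16200 J.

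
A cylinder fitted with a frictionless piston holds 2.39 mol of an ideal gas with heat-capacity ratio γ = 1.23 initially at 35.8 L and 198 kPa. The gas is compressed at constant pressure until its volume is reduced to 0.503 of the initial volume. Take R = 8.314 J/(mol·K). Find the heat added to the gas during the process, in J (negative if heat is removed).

T₁ = P₁V₁/(nR) = 198×35.8/(2.39×8.314) = 357 K.
Isobaric: P stays 198 kPa; V/T = const ⇒ T₂ = 179 K, V₂ = 18.0 L.
W = PΔV = 198×(18.0−35.8) kPa·L = -3520 J.
ΔU = nCvΔT = 2.39×36.1×(179−357) = -15300 J.
Q = ΔU + W = nCpΔT = -18800 J.

-18800 J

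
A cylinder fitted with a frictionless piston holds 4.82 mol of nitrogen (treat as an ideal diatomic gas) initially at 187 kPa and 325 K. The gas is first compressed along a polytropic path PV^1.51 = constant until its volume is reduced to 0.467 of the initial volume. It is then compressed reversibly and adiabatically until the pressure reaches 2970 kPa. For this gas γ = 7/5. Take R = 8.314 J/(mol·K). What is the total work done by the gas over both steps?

-40300 J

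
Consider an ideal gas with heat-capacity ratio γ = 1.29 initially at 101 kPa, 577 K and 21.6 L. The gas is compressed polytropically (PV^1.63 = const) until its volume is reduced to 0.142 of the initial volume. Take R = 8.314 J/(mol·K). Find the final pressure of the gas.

Polytropic n=1.63: T₂ = T₁(V₁/V₂)^(n−1) = 577×(7.04)^0.63 = 1970 K; P₂ = P₁(V₁/V₂)^n = 2430 kPa.

2430 kPa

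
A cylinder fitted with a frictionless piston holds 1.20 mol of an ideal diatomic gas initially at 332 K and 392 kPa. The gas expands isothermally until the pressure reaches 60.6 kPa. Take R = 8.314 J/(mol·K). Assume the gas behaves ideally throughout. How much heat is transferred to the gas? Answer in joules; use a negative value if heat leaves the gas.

6180 J

V₁ = nRT₁/P₁ = 1.20×8.314×332/392 = 8.45 L.
Isothermal: T stays 332 K; PV = const ⇒ V₂ = 54.7 L, P₂ = 60.6 kPa.
ΔU = 0 (ideal gas, T constant).
W = nRT ln(V₂/V₁) = 1.20×8.314×332×ln(6.47) = 6180 J.
Q = ΔU + W = 6180 J.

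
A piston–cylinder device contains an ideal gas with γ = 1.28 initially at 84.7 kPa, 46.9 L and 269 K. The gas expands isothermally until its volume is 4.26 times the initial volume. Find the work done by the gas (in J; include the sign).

5760 J

n = P₁V₁/(RT₁) = 84.7×46.9/(8.314×269) = 1.78 mol.
Isothermal: T stays 269 K; PV = const ⇒ V₂ = 200 L, P₂ = 19.9 kPa.
W = nRT ln(V₂/V₁) = 1.78×8.314×269×ln(4.26) = 5760 J.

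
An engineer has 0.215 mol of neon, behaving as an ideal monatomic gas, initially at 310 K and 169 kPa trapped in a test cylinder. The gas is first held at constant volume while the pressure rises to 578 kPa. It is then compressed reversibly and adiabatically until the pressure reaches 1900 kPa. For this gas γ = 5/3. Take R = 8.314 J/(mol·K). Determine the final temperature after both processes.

V₁ = nRT₁/P₁ = 0.215×8.314×310/169 = 3.28 L.
Step 1 — Isochoric: V stays 3.28 L; P/T = const ⇒ T₂ = 1060 K, P₂ = 578 kPa.
W = 0 (no volume change).
ΔU = nCvΔT = 0.215×12.5×(1060−310) = 2010 J.
Q = ΔU = 2010 J.
State after step 1: P = 578 kPa, V = 3.28 L, T = 1060 K.
Step 2 — Adiabatic: T₂/T₁ = (P₂/P₁)^((γ−1)/γ) ⇒ T₂ = 1060×(3.29)^0.400 = 1710 K; V₂ = 1.61 L.
ΔU = nCvΔT = 0.215×12.5×(1710−1060) = 1730 J.
Q = 0 for an adiabatic process, so W = −ΔU = -1730 J.
Net over both steps: W = -1730 J, Q = 2010 J, ΔU = 3740 J.

1710 K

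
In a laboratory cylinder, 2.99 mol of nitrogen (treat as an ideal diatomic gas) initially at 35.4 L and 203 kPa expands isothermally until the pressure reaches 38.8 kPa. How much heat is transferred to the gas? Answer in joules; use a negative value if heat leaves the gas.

11900 J

T₁ = P₁V₁/(nR) = 203×35.4/(2.99×8.314) = 289 K.
Isothermal: T stays 289 K; PV = const ⇒ V₂ = 185 L, P₂ = 38.8 kPa.
ΔU = 0 (ideal gas, T constant).
W = nRT ln(V₂/V₁) = 2.99×8.314×289×ln(5.23) = 11900 J.
Q = ΔU + W = 11900 J.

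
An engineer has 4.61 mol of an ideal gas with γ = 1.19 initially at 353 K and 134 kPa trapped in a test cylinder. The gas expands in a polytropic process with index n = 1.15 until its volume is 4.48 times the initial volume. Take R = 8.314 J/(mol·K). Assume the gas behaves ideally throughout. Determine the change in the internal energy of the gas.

-14300 J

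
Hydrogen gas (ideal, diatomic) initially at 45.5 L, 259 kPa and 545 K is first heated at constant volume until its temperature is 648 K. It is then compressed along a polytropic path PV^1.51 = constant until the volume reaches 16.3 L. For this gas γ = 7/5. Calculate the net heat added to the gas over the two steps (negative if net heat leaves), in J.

10800 J

n = P₁V₁/(RT₁) = 259×45.5/(8.314×545) = 2.60 mol.
Step 1 — Isochoric: V stays 45.5 L; P/T = const ⇒ T₂ = 648 K, P₂ = 308 kPa.
W = 0 (no volume change).
ΔU = nCvΔT = 2.60×20.8×(648−545) = 5570 J.
Q = ΔU = 5570 J.
State after step 1: P = 308 kPa, V = 45.5 L, T = 648 K.
Step 2 — Polytropic n=1.51: T₂ = T₁(V₁/V₂)^(n−1) = 648×(2.79)^0.51 = 1090 K; P₂ = P₁(V₁/V₂)^n = 1450 kPa.
W = (P₁V₁−P₂V₂)/(n−1) = (308×45.5−1450×16.3)/0.51 = -18900 J.
ΔU = nCvΔT = 2.60×20.8×(1090−648) = 24100 J.
Q = ΔU + W = 5200 J.
Net over both steps: W = -18900 J, Q = 10800 J, ΔU = 29700 J.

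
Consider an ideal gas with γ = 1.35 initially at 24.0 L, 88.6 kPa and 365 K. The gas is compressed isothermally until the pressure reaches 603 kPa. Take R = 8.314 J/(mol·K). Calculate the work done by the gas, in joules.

n = P₁V₁/(RT₁) = 88.6×24.0/(8.314×365) = 0.701 mol.
Isothermal: T stays 365 K; PV = const ⇒ V₂ = 3.53 L, P₂ = 603 kPa.
W = nRT ln(V₂/V₁) = 0.701×8.314×365×ln(0.147) = -4080 J.

-4080 J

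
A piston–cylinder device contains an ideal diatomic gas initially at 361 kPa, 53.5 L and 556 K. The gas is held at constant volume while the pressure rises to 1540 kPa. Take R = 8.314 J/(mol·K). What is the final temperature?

2370 K

Isochoric: V stays 53.5 L; P/T = const ⇒ T₂ = 2370 K, P₂ = 1540 kPa.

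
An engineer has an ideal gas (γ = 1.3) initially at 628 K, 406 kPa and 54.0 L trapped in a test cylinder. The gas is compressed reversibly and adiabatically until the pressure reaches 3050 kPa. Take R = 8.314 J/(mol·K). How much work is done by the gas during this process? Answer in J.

-43300 J

n = P₁V₁/(RT₁) = 406×54.0/(8.314×628) = 4.20 mol.
Adiabatic: T₂/T₁ = (P₂/P₁)^((γ−1)/γ) ⇒ T₂ = 628×(7.51)^0.231 = 1000 K; V₂ = 11.4 L.
ΔU = nCvΔT = 4.20×27.7×(1000−628) = 43300 J.
Q = 0 for an adiabatic process, so W = −ΔU = -43300 J.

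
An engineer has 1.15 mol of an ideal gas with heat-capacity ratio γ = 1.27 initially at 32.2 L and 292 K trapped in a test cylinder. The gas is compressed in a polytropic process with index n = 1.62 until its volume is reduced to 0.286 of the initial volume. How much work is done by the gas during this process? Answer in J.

-5280 J

P₁ = nRT₁/V₁ = 1.15×8.314×292/32.2 = 86.7 kPa.
Polytropic n=1.62: T₂ = T₁(V₁/V₂)^(n−1) = 292×(3.50)^0.62 = 635 K; P₂ = P₁(V₁/V₂)^n = 659 kPa.
W = (P₁V₁−P₂V₂)/(n−1) = (86.7×32.2−659×9.21)/0.62 = -5280 J.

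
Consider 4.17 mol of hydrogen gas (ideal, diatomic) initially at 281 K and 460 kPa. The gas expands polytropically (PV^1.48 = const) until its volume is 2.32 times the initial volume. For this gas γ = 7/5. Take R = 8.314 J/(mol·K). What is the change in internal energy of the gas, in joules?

V₁ = nRT₁/P₁ = 4.17×8.314×281/460 = 21.2 L.
Polytropic n=1.48: T₂ = T₁(V₁/V₂)^(n−1) = 281×(0.431)^0.48 = 188 K; P₂ = P₁(V₁/V₂)^n = 132 kPa.
For an ideal gas ΔU = nCvΔT with Cv = (5/2)R = 20.8 J/(mol·K).
ΔU = 4.17×20.8×(188−281) = -8090 J.

-8090 J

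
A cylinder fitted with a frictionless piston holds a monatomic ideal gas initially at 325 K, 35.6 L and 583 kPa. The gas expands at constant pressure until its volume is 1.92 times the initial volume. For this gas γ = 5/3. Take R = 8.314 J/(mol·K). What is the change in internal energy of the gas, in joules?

28600 J

n = P₁V₁/(RT₁) = 583×35.6/(8.314×325) = 7.68 mol.
Isobaric: P stays 583 kPa; V/T = const ⇒ T₂ = 624 K, V₂ = 68.4 L.
For an ideal gas ΔU = nCvΔT with Cv = (3/2)R = 12.5 J/(mol·K).
ΔU = 7.68×12.5×(624−325) = 28600 J.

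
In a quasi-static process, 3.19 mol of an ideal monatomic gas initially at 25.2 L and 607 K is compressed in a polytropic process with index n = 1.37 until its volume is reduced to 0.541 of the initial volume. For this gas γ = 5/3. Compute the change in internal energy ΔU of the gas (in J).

6160 J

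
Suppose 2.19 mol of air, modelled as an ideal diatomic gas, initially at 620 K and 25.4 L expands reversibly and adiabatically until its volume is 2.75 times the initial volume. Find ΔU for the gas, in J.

P₁ = nRT₁/V₁ = 2.19×8.314×620/25.4 = 444 kPa.
Adiabatic: TV^(γ−1) = const ⇒ T₂ = 620×(0.364)^0.400 = 414 K; PV^γ = const ⇒ P₂ = 108 kPa.
For an ideal gas ΔU = nCvΔT with Cv = (5/2)R = 20.8 J/(mol·K).
ΔU = 2.19×20.8×(414−620) = -9390 J.

-9390 J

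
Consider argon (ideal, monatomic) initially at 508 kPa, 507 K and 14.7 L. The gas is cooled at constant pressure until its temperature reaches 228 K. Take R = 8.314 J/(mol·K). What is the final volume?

6.61 L

Isobaric: P stays 508 kPa; V/T = const ⇒ T₂ = 228 K, V₂ = 6.61 L.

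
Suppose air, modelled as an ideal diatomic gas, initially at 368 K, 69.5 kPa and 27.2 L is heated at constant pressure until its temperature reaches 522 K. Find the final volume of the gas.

Isobaric: P stays 69.5 kPa; V/T = const ⇒ T₂ = 522 K, V₂ = 38.6 L.

38.6 L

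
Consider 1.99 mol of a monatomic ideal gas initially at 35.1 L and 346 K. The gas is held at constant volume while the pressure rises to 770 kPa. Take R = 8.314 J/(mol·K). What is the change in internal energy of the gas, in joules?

P₁ = nRT₁/V₁ = 1.99×8.314×346/35.1 = 163 kPa.
Isochoric: V stays 35.1 L; P/T = const ⇒ T₂ = 1630 K, P₂ = 770 kPa.
For an ideal gas ΔU = nCvΔT with Cv = (3/2)R = 12.5 J/(mol·K).
ΔU = 1.99×12.5×(1630−346) = 32000 J.

32000 J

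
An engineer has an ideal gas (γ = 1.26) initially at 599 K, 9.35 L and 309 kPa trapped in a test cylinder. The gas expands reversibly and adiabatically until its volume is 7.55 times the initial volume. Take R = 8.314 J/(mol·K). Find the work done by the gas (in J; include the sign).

n = P₁V₁/(RT₁) = 309×9.35/(8.314×599) = 0.580 mol.
Adiabatic: TV^(γ−1) = const ⇒ T₂ = 599×(0.132)^0.260 = 354 K; PV^γ = const ⇒ P₂ = 24.2 kPa.
ΔU = nCvΔT = 0.580×32.0×(354−599) = -4540 J.
Q = 0 for an adiabatic process, so W = −ΔU = 4540 J.

4540 J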